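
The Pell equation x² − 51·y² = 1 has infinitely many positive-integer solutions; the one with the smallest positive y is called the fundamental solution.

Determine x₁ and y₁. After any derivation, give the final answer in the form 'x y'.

[7; 7,14] for √51; ℓ=2 ⇒ convergent index 1
a_0=7:  p_0=7·1+0=7,  q_0=7·0+1=1
a_1=7:  p_1=7·7+1=50,  q_1=7·1+0=7
fundamental: x₁=50, y₁=7  (since 2500 − 51·49 = 1)

50 7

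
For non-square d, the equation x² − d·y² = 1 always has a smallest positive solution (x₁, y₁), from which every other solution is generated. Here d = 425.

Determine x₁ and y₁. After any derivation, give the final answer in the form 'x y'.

143649 6968

d=425: √d = [20; 1,1,1,1,1,1,40] (ℓ=7, odd), read p_13/q_13
step 0: (20, 1)  from 20·(1,0) + (0,1)
…
step 11: (55229, 2679)  from 1·(33191,1610) + (22038,1069)
step 12: (88420, 4289)  from 1·(55229,2679) + (33191,1610)
step 13: (143649, 6968)  from 1·(88420,4289) + (55229,2679)
(x₁, y₁) = (143649, 6968);  143649² − 425·6968² = 1 ✓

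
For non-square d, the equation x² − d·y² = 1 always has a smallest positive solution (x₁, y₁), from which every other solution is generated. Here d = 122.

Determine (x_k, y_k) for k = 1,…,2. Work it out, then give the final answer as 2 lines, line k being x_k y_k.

243 22
118097 10692

d=122: √d = [11; 22] (ℓ=1, odd), read p_1/q_1
i=0: a=11 ⇒ p=11, q=1
i=1: a=22 ⇒ p=243, q=22
fundamental: x₁=243, y₁=22  (since 59049 − 122·484 = 1)
k=2:  x_2 = 243·243+122·22·22 = 118097,  y_2 = 243·22+22·243 = 10692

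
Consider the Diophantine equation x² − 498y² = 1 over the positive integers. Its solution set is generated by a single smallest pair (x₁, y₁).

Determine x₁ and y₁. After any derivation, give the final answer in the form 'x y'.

179777 8056

√498 = [22; 3,6,22,6,3,44, …], period ℓ=6 (even) → k=5
step 0: (22, 1)  from 22·(1,0) + (0,1)
…
step 4: (56794, 2545)  from 6·(9395,421) + (424,19)
step 5: (179777, 8056)  from 3·(56794,2545) + (9395,421)
(x₁, y₁) = (179777, 8056);  179777² − 498·8056² = 1 ✓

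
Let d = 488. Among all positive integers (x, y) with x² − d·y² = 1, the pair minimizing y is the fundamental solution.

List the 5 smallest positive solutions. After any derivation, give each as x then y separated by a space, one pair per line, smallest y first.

243 11
118097 5346
57394899 2598145
27893802817 1262693124
13556330774163 613666260119

d=488: √d = [22; 11,44] (ℓ=2, even), read p_1/q_1
a_0=22:  p_0=22·1+0=22,  q_0=22·0+1=1
a_1=11:  p_1=11·22+1=243,  q_1=11·1+0=11
fundamental: x₁=243, y₁=11  (since 59049 − 488·121 = 1)
n=2: (243,11)∘(243,11) = (243·243+488·11·11, 243·11+11·243) = (118097,5346)
n=3: (118097,5346)∘(243,11) = (243·118097+488·11·5346, 243·5346+11·118097) = (57394899,2598145)
n=4: (57394899,2598145)∘(243,11) = (243·57394899+488·11·2598145, 243·2598145+11·57394899) = (27893802817,1262693124)
n=5: (27893802817,1262693124)∘(243,11) = (243·27893802817+488·11·1262693124, 243·1262693124+11·27893802817) = (13556330774163,613666260119)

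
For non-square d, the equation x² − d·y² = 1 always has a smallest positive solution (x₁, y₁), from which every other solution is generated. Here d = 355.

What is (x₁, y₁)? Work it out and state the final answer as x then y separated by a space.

954809 50676

√355 → a₀=18, period (1,5,3,3,1,6,1,3,3,5,1,36); ℓ=12 even so k=11
k=0  a_k=18  p_k/q_k = 18/1
…
k=2  a_k=5  p_k/q_k = 113/6
k=3  a_k=3  p_k/q_k = 358/19
…
k=7  a_k=1  p_k/q_k = 12002/637
…
k=10  a_k=5  p_k/q_k = 803418/42641
k=11  a_k=1  p_k/q_k = 954809/50676
→ (954809, 50676).  Check: 954809²=911660226481, 355·50676²=911660226480, difference 1.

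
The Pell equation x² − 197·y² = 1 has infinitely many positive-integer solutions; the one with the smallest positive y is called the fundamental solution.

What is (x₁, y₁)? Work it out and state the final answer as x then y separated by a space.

[14; 28] for √197; ℓ=1 ⇒ convergent index 1
i=0: a=14 ⇒ p=14, q=1
i=1: a=28 ⇒ p=393, q=28
→ (393, 28).  Check: 393²=154449, 197·28²=154448, difference 1.

393 28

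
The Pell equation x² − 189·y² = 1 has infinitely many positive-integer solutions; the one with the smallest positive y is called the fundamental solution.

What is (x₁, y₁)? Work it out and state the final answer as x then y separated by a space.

√189 = [13; 1,2,1,26, …], period ℓ=4 (even) → k=3
k=0  a_k=13  p_k/q_k = 13/1
k=1  a_k=1  p_k/q_k = 14/1
k=2  a_k=2  p_k/q_k = 41/3
k=3  a_k=1  p_k/q_k = 55/4
fundamental: x₁=55, y₁=4  (since 3025 − 189·16 = 1)

55 4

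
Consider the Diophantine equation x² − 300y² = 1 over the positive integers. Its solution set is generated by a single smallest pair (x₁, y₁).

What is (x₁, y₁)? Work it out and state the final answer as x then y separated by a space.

1351 78

d=300: √d = [17; 3,8,3,34] (ℓ=4, even), read p_3/q_3
i=0: a=17 ⇒ p=17, q=1
…
i=2: a=8 ⇒ p=433, q=25
i=3: a=3 ⇒ p=1351, q=78
→ (1351, 78).  Check: 1351²=1825201, 300·78²=1825200, difference 1.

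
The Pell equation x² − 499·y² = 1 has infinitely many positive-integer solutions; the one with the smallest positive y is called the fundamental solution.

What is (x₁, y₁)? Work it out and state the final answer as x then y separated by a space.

√499 → a₀=22, period (2,1,21,1,2,44); ℓ=6 even so k=5
i=0: a=22 ⇒ p=22, q=1
…
i=3: a=21 ⇒ p=1452, q=65
i=4: a=1 ⇒ p=1519, q=68
i=5: a=2 ⇒ p=4490, q=201
fundamental: x₁=4490, y₁=201  (since 20160100 − 499·40401 = 1)

4490 201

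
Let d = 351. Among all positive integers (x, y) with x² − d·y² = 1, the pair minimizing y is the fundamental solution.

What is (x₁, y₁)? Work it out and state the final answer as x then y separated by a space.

62425 3332

d=351: √d = [18; 1,2,1,3,2,2,2,3,1,2,1,36] (ℓ=12, even), read p_11/q_11
a_0=18:  p_0=18·1+0=18,  q_0=18·0+1=1
…
a_2=2:  p_2=2·19+18=56,  q_2=2·1+1=3
…
a_4=3:  p_4=3·75+56=281,  q_4=3·4+3=15
…
a_7=2:  p_7=2·1555+637=3747,  q_7=2·83+34=200
…
a_9=1:  p_9=1·12796+3747=16543,  q_9=1·683+200=883
a_10=2:  p_10=2·16543+12796=45882,  q_10=2·883+683=2449
a_11=1:  p_11=1·45882+16543=62425,  q_11=1·2449+883=3332
fundamental: x₁=62425, y₁=3332  (since 3896880625 − 351·11102224 = 1)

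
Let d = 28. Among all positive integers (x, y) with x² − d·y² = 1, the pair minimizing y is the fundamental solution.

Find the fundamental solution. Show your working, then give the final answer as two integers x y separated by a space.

√28 = [5; 3,2,3,10, …], period ℓ=4 (even) → k=3
a_0=5:  p_0=5·1+0=5,  q_0=5·0+1=1
a_1=3:  p_1=3·5+1=16,  q_1=3·1+0=3
a_2=2:  p_2=2·16+5=37,  q_2=2·3+1=7
a_3=3:  p_3=3·37+16=127,  q_3=3·7+3=24
→ (127, 24).  Check: 127²=16129, 28·24²=16128, difference 1.

127 24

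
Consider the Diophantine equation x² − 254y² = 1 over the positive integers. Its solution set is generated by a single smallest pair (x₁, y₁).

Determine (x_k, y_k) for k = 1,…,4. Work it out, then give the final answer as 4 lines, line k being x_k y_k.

255 16
130049 8160
66324735 4161584
33825484801 2122399680

√254 = [15; 1,14,1,30, …], period ℓ=4 (even) → k=3
a_0=15:  p_0=15·1+0=15,  q_0=15·0+1=1
a_1=1:  p_1=1·15+1=16,  q_1=1·1+0=1
a_2=14:  p_2=14·16+15=239,  q_2=14·1+1=15
a_3=1:  p_3=1·239+16=255,  q_3=1·15+1=16
fundamental: x₁=255, y₁=16  (since 65025 − 254·256 = 1)
k=2:  x_2 = 255·255+254·16·16 = 130049,  y_2 = 255·16+16·255 = 8160
k=3:  x_3 = 255·130049+254·16·8160 = 66324735,  y_3 = 255·8160+16·130049 = 4161584
k=4:  x_4 = 255·66324735+254·16·4161584 = 33825484801,  y_4 = 255·4161584+16·66324735 = 2122399680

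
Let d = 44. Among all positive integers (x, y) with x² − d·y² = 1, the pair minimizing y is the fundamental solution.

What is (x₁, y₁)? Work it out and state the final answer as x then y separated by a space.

d=44: √d = [6; 1,1,1,2,1,1,1,12] (ℓ=8, even), read p_7/q_7
a_0=6:  p_0=6·1+0=6,  q_0=6·0+1=1
a_1=1:  p_1=1·6+1=7,  q_1=1·1+0=1
…
a_4=2:  p_4=2·20+13=53,  q_4=2·3+2=8
a_5=1:  p_5=1·53+20=73,  q_5=1·8+3=11
a_6=1:  p_6=1·73+53=126,  q_6=1·11+8=19
a_7=1:  p_7=1·126+73=199,  q_7=1·19+11=30
→ (199, 30).  Check: 199²=39601, 44·30²=39600, difference 1.

199 30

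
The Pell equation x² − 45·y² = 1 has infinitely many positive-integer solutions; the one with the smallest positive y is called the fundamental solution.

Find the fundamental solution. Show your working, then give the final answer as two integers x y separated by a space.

√45 → a₀=6, period (1,2,2,2,1,12); ℓ=6 even so k=5
i=0: a=6 ⇒ p=6, q=1
i=1: a=1 ⇒ p=7, q=1
i=2: a=2 ⇒ p=20, q=3
i=3: a=2 ⇒ p=47, q=7
i=4: a=2 ⇒ p=114, q=17
i=5: a=1 ⇒ p=161, q=24
fundamental: x₁=161, y₁=24  (since 25921 − 45·576 = 1)

161 24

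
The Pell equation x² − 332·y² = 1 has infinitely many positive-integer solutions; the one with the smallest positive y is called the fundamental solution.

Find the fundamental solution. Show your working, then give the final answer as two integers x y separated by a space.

√332 → a₀=18, period (4,1,1,8,1,1,4,36); ℓ=8 even so k=7
step 0: (18, 1)  from 18·(1,0) + (0,1)
…
step 2: (91, 5)  from 1·(73,4) + (18,1)
step 3: (164, 9)  from 1·(91,5) + (73,4)
step 4: (1403, 77)  from 8·(164,9) + (91,5)
…
step 6: (2970, 163)  from 1·(1567,86) + (1403,77)
step 7: (13447, 738)  from 4·(2970,163) + (1567,86)
→ (13447, 738).  Check: 13447²=180821809, 332·738²=180821808, difference 1.

13447 738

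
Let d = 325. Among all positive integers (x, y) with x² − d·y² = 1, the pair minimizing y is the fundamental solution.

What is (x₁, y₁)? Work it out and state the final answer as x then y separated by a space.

649 36

[18; 36] for √325; ℓ=1 ⇒ convergent index 1
i=0: a=18 ⇒ p=18, q=1
i=1: a=36 ⇒ p=649, q=36
(x₁, y₁) = (649, 36);  649² − 325·36² = 1 ✓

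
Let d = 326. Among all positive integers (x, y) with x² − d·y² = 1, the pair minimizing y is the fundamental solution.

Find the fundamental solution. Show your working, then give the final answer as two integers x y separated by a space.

325 18

[18; 18,36] for √326; ℓ=2 ⇒ convergent index 1
step 0: (18, 1)  from 18·(1,0) + (0,1)
step 1: (325, 18)  from 18·(18,1) + (1,0)
(x₁, y₁) = (325, 18);  325² − 326·18² = 1 ✓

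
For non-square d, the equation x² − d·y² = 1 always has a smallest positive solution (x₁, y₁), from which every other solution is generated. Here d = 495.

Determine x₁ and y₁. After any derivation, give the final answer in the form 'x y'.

89 4

√495 → a₀=22, period (4,44); ℓ=2 even so k=1
i=0: a=22 ⇒ p=22, q=1
i=1: a=4 ⇒ p=89, q=4
(x₁, y₁) = (89, 4);  89² − 495·4² = 1 ✓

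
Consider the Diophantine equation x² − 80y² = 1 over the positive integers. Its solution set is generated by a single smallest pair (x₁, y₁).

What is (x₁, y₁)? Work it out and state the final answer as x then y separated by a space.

√80 = [8; 1,16, …], period ℓ=2 (even) → k=1
i=0: a=8 ⇒ p=8, q=1
i=1: a=1 ⇒ p=9, q=1
(x₁, y₁) = (9, 1);  9² − 80·1² = 1 ✓

9 1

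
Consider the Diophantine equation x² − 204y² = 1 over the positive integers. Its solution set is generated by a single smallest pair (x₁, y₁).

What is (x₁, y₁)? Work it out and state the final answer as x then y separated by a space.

4999 350

d=204: √d = [14; 3,1,1,6,1,1,3,28] (ℓ=8, even), read p_7/q_7
step 0: (14, 1)  from 14·(1,0) + (0,1)
step 1: (43, 3)  from 3·(14,1) + (1,0)
…
step 4: (657, 46)  from 6·(100,7) + (57,4)
…
step 6: (1414, 99)  from 1·(757,53) + (657,46)
step 7: (4999, 350)  from 3·(1414,99) + (757,53)
→ (4999, 350).  Check: 4999²=24990001, 204·350²=24990000, difference 1.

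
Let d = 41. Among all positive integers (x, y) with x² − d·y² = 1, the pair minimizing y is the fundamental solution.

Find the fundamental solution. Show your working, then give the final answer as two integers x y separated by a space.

√41 → a₀=6, period (2,2,12); ℓ=3 odd so k=5
k=0  a_k=6  p_k/q_k = 6/1
k=1  a_k=2  p_k/q_k = 13/2
…
k=4  a_k=2  p_k/q_k = 826/129
k=5  a_k=2  p_k/q_k = 2049/320
fundamental: x₁=2049, y₁=320  (since 4198401 − 41·102400 = 1)

2049 320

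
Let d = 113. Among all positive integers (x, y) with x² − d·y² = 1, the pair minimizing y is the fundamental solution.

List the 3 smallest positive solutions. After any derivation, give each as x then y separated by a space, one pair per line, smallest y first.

1204353 113296
2900932297217 272896754976
6987493029899166849 657328051091107760

[10; 1,1,1,2,2,1,1,1,20] for √113; ℓ=9 ⇒ convergent index 17
a_0=10:  p_0=10·1+0=10,  q_0=10·0+1=1
a_1=1:  p_1=1·10+1=11,  q_1=1·1+0=1
…
a_3=1:  p_3=1·21+11=32,  q_3=1·2+1=3
a_4=2:  p_4=2·32+21=85,  q_4=2·3+2=8
…
a_6=1:  p_6=1·202+85=287,  q_6=1·19+8=27
…
a_8=1:  p_8=1·489+287=776,  q_8=1·46+27=73
a_9=20:  p_9=20·776+489=16009,  q_9=20·73+46=1506
…
a_11=1:  p_11=1·16785+16009=32794,  q_11=1·1579+1506=3085
a_12=1:  p_12=1·32794+16785=49579,  q_12=1·3085+1579=4664
…
a_15=1:  p_15=1·313483+131952=445435,  q_15=1·29490+12413=41903
a_16=1:  p_16=1·445435+313483=758918,  q_16=1·41903+29490=71393
a_17=1:  p_17=1·758918+445435=1204353,  q_17=1·71393+41903=113296
(x₁, y₁) = (1204353, 113296);  1204353² − 113·113296² = 1 ✓
(1204353+113296√113)^2 = 2900932297217 + 272896754976√113
(1204353+113296√113)^3 = 6987493029899166849 + 657328051091107760√113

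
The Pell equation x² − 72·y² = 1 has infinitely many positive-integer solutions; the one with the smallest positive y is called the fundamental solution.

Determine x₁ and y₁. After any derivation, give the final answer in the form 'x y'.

d=72: √d = [8; 2,16] (ℓ=2, even), read p_1/q_1
k=0  a_k=8  p_k/q_k = 8/1
k=1  a_k=2  p_k/q_k = 17/2
→ (17, 2).  Check: 17²=289, 72·2²=288, difference 1.

17 2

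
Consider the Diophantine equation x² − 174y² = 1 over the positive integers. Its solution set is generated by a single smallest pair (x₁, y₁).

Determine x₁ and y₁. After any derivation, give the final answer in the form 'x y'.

1451 110

√174 → a₀=13, period (5,4,5,26); ℓ=4 even so k=3
a_0=13:  p_0=13·1+0=13,  q_0=13·0+1=1
a_1=5:  p_1=5·13+1=66,  q_1=5·1+0=5
a_2=4:  p_2=4·66+13=277,  q_2=4·5+1=21
a_3=5:  p_3=5·277+66=1451,  q_3=5·21+5=110
(x₁, y₁) = (1451, 110);  1451² − 174·110² = 1 ✓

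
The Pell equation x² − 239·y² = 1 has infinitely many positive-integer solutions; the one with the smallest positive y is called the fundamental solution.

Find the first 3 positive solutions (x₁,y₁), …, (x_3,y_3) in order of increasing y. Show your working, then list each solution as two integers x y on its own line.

6195120 400729
76759023628799 4965128484960
951062724926484326640 61519133559490389671

[15; 2,5,1,2,4,15,4,2,1,5,2,30] for √239; ℓ=12 ⇒ convergent index 11
k=0  a_k=15  p_k/q_k = 15/1
k=1  a_k=2  p_k/q_k = 31/2
k=2  a_k=5  p_k/q_k = 170/11
…
k=10  a_k=5  p_k/q_k = 2847431/184185
k=11  a_k=2  p_k/q_k = 6195120/400729
→ (6195120, 400729).  Check: 6195120²=38379511814400, 239·400729²=38379511814399, difference 1.
(x_2, y_2) = (6195120·6195120 + 239·400729·400729, 6195120·400729 + 400729·6195120) = (76759023628799, 4965128484960)
(x_3, y_3) = (6195120·76759023628799 + 239·400729·4965128484960, 6195120·4965128484960 + 400729·76759023628799) = (951062724926484326640, 61519133559490389671)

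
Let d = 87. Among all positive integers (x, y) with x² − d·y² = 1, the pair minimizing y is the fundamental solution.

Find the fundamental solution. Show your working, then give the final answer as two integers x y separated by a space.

28 3

[9; 3,18] for √87; ℓ=2 ⇒ convergent index 1
k=0  a_k=9  p_k/q_k = 9/1
k=1  a_k=3  p_k/q_k = 28/3
(x₁, y₁) = (28, 3);  28² − 87·3² = 1 ✓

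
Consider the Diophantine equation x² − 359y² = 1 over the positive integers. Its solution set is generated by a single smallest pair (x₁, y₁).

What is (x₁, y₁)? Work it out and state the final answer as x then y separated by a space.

d=359: √d = [18; 1,17,1,36] (ℓ=4, even), read p_3/q_3
k=0  a_k=18  p_k/q_k = 18/1
…
k=2  a_k=17  p_k/q_k = 341/18
k=3  a_k=1  p_k/q_k = 360/19
(x₁, y₁) = (360, 19);  360² − 359·19² = 1 ✓

360 19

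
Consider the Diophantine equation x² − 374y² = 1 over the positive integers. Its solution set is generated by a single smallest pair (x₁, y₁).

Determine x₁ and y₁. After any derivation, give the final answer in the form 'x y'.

3365 174

√374 → a₀=19, period (2,1,18,1,2,38); ℓ=6 even so k=5
i=0: a=19 ⇒ p=19, q=1
i=1: a=2 ⇒ p=39, q=2
i=2: a=1 ⇒ p=58, q=3
i=3: a=18 ⇒ p=1083, q=56
i=4: a=1 ⇒ p=1141, q=59
i=5: a=2 ⇒ p=3365, q=174
fundamental: x₁=3365, y₁=174  (since 11323225 − 374·30276 = 1)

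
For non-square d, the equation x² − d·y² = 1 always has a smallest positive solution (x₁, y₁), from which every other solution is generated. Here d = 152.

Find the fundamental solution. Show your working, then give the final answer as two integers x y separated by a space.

√152 = [12; 3,24, …], period ℓ=2 (even) → k=1
k=0  a_k=12  p_k/q_k = 12/1
k=1  a_k=3  p_k/q_k = 37/3
fundamental: x₁=37, y₁=3  (since 1369 − 152·9 = 1)

37 3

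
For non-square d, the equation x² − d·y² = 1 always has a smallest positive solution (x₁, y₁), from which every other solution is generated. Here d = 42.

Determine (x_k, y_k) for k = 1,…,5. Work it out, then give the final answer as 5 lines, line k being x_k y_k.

√42 → a₀=6, period (2,12); ℓ=2 even so k=1
k=0  a_k=6  p_k/q_k = 6/1
k=1  a_k=2  p_k/q_k = 13/2
fundamental: x₁=13, y₁=2  (since 169 − 42·4 = 1)
(x_2, y_2) = (13·13 + 42·2·2, 13·2 + 2·13) = (337, 52)
(x_3, y_3) = (13·337 + 42·2·52, 13·52 + 2·337) = (8749, 1350)
(x_4, y_4) = (13·8749 + 42·2·1350, 13·1350 + 2·8749) = (227137, 35048)
(x_5, y_5) = (13·227137 + 42·2·35048, 13·35048 + 2·227137) = (5896813, 909898)

13 2
337 52
8749 1350
227137 35048
5896813 909898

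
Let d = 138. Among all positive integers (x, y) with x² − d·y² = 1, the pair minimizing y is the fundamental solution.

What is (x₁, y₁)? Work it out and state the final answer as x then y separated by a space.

47 4

d=138: √d = [11; 1,2,1,22] (ℓ=4, even), read p_3/q_3
i=0: a=11 ⇒ p=11, q=1
i=1: a=1 ⇒ p=12, q=1
i=2: a=2 ⇒ p=35, q=3
i=3: a=1 ⇒ p=47, q=4
(x₁, y₁) = (47, 4);  47² − 138·4² = 1 ✓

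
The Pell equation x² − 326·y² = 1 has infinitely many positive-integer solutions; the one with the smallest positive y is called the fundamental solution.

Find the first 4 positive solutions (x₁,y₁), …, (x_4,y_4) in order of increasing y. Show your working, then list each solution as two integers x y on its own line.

325 18
211249 11700
137311525 7604982
89252280001 4943226600

√326 → a₀=18, period (18,36); ℓ=2 even so k=1
step 0: (18, 1)  from 18·(1,0) + (0,1)
step 1: (325, 18)  from 18·(18,1) + (1,0)
→ (325, 18).  Check: 325²=105625, 326·18²=105624, difference 1.
(x_2, y_2) = (325·325 + 326·18·18, 325·18 + 18·325) = (211249, 11700)
(x_3, y_3) = (325·211249 + 326·18·11700, 325·11700 + 18·211249) = (137311525, 7604982)
(x_4, y_4) = (325·137311525 + 326·18·7604982, 325·7604982 + 18·137311525) = (89252280001, 4943226600)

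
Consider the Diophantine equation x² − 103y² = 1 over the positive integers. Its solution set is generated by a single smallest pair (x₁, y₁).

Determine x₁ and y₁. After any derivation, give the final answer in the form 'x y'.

227528 22419

√103 → a₀=10, period (6,1,2,1,1,9,1,1,2,1,6,20); ℓ=12 even so k=11
k=0  a_k=10  p_k/q_k = 10/1
k=1  a_k=6  p_k/q_k = 61/6
…
k=4  a_k=1  p_k/q_k = 274/27
k=5  a_k=1  p_k/q_k = 477/47
k=6  a_k=9  p_k/q_k = 4567/450
k=7  a_k=1  p_k/q_k = 5044/497
…
k=9  a_k=2  p_k/q_k = 24266/2391
k=10  a_k=1  p_k/q_k = 33877/3338
k=11  a_k=6  p_k/q_k = 227528/22419
→ (227528, 22419).  Check: 227528²=51768990784, 103·22419²=51768990783, difference 1.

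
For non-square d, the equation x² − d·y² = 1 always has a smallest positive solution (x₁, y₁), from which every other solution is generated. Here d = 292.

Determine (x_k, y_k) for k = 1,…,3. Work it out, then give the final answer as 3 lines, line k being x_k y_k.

d=292: √d = [17; 11,2,1,3,8,3,1,2,11,34] (ℓ=10, even), read p_9/q_9
k=0  a_k=17  p_k/q_k = 17/1
k=1  a_k=11  p_k/q_k = 188/11
k=2  a_k=2  p_k/q_k = 393/23
…
k=4  a_k=3  p_k/q_k = 2136/125
k=5  a_k=8  p_k/q_k = 17669/1034
k=6  a_k=3  p_k/q_k = 55143/3227
k=7  a_k=1  p_k/q_k = 72812/4261
k=8  a_k=2  p_k/q_k = 200767/11749
k=9  a_k=11  p_k/q_k = 2281249/133500
→ (2281249, 133500).  Check: 2281249²=5204097000001, 292·133500²=5204097000000, difference 1.
(x_2, y_2) = (2281249·2281249 + 292·133500·133500, 2281249·133500 + 133500·2281249) = (10408194000001, 609093483000)
(x_3, y_3) = (2281249·10408194000001 + 292·133500·609093483000, 2281249·609093483000 + 133500·10408194000001) = (47487364308614281249, 2778987798000400500)

2281249 133500
10408194000001 609093483000
47487364308614281249 2778987798000400500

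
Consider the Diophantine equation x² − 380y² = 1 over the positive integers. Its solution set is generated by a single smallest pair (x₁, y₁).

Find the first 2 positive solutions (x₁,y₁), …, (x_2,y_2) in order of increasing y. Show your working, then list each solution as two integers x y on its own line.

39 2
3041 156

√380 → a₀=19, period (2,38); ℓ=2 even so k=1
a_0=19:  p_0=19·1+0=19,  q_0=19·0+1=1
a_1=2:  p_1=2·19+1=39,  q_1=2·1+0=2
→ (39, 2).  Check: 39²=1521, 380·2²=1520, difference 1.
n=2: (39,2)∘(39,2) = (39·39+380·2·2, 39·2+2·39) = (3041,156)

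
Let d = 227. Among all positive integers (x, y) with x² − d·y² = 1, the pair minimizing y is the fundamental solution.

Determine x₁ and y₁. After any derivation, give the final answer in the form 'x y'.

226 15

d=227: √d = [15; 15,30] (ℓ=2, even), read p_1/q_1
step 0: (15, 1)  from 15·(1,0) + (0,1)
step 1: (226, 15)  from 15·(15,1) + (1,0)
fundamental: x₁=226, y₁=15  (since 51076 − 227·225 = 1)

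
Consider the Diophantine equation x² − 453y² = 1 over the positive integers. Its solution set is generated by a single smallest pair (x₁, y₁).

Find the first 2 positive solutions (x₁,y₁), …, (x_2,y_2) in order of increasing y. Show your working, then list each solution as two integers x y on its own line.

1653751 77700
5469784740001 256992905400

√453 → a₀=21, period (3,1,1,10,14,10,1,1,3,42); ℓ=10 even so k=9
a_0=21:  p_0=21·1+0=21,  q_0=21·0+1=1
…
a_8=1:  p_8=1·245764+223565=469329,  q_8=1·11547+10504=22051
a_9=3:  p_9=3·469329+245764=1653751,  q_9=3·22051+11547=77700
→ (1653751, 77700).  Check: 1653751²=2734892370001, 453·77700²=2734892370000, difference 1.
k=2:  x_2 = 1653751·1653751+453·77700·77700 = 5469784740001,  y_2 = 1653751·77700+77700·1653751 = 256992905400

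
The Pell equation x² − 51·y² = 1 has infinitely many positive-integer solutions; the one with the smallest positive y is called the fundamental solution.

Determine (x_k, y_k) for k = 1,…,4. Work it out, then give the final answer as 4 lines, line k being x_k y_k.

50 7
4999 700
499850 69993
49980001 6998600

[7; 7,14] for √51; ℓ=2 ⇒ convergent index 1
step 0: (7, 1)  from 7·(1,0) + (0,1)
step 1: (50, 7)  from 7·(7,1) + (1,0)
→ (50, 7).  Check: 50²=2500, 51·7²=2499, difference 1.
k=2:  x_2 = 50·50+51·7·7 = 4999,  y_2 = 50·7+7·50 = 700
k=3:  x_3 = 50·4999+51·7·700 = 499850,  y_3 = 50·700+7·4999 = 69993
k=4:  x_4 = 50·499850+51·7·69993 = 49980001,  y_4 = 50·69993+7·499850 = 6998600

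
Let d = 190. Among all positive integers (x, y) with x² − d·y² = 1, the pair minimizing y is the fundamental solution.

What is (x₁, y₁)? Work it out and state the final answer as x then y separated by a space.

√190 = [13; 1,3,1,1,1,…,3,1,26, …], period ℓ=14 (even) → k=13
i=0: a=13 ⇒ p=13, q=1
i=1: a=1 ⇒ p=14, q=1
i=2: a=3 ⇒ p=55, q=4
i=3: a=1 ⇒ p=69, q=5
i=4: a=1 ⇒ p=124, q=9
i=5: a=1 ⇒ p=193, q=14
i=6: a=2 ⇒ p=510, q=37
i=7: a=2 ⇒ p=1213, q=88
i=8: a=2 ⇒ p=2936, q=213
i=9: a=1 ⇒ p=4149, q=301
i=10: a=1 ⇒ p=7085, q=514
i=11: a=1 ⇒ p=11234, q=815
i=12: a=3 ⇒ p=40787, q=2959
i=13: a=1 ⇒ p=52021, q=3774
→ (52021, 3774).  Check: 52021²=2706184441, 190·3774²=2706184440, difference 1.

52021 3774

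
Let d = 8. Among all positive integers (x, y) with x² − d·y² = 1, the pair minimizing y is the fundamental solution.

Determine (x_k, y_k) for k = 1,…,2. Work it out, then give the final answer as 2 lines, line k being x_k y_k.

3 1
17 6

√8 → a₀=2, period (1,4); ℓ=2 even so k=1
step 0: (2, 1)  from 2·(1,0) + (0,1)
step 1: (3, 1)  from 1·(2,1) + (1,0)
fundamental: x₁=3, y₁=1  (since 9 − 8·1 = 1)
(3+1√8)^2 = 17 + 6√8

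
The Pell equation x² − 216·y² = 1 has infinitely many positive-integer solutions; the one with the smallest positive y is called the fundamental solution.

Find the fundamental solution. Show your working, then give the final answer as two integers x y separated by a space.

√216 → a₀=14, period (1,2,3,2,1,28); ℓ=6 even so k=5
step 0: (14, 1)  from 14·(1,0) + (0,1)
step 1: (15, 1)  from 1·(14,1) + (1,0)
…
step 4: (338, 23)  from 2·(147,10) + (44,3)
step 5: (485, 33)  from 1·(338,23) + (147,10)
→ (485, 33).  Check: 485²=235225, 216·33²=235224, difference 1.

485 33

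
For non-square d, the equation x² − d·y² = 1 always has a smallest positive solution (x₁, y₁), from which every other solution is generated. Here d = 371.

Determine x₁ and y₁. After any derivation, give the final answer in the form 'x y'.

√371 = [19; 3,1,4,1,3,38, …], period ℓ=6 (even) → k=5
k=0  a_k=19  p_k/q_k = 19/1
k=1  a_k=3  p_k/q_k = 58/3
k=2  a_k=1  p_k/q_k = 77/4
…
k=4  a_k=1  p_k/q_k = 443/23
k=5  a_k=3  p_k/q_k = 1695/88
(x₁, y₁) = (1695, 88);  1695² − 371·88² = 1 ✓

1695 88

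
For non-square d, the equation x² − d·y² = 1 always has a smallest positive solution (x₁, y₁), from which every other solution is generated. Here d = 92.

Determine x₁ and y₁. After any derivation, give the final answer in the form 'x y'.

1151 120

d=92: √d = [9; 1,1,2,4,2,1,1,18] (ℓ=8, even), read p_7/q_7
a_0=9:  p_0=9·1+0=9,  q_0=9·0+1=1
a_1=1:  p_1=1·9+1=10,  q_1=1·1+0=1
…
a_5=2:  p_5=2·211+48=470,  q_5=2·22+5=49
a_6=1:  p_6=1·470+211=681,  q_6=1·49+22=71
a_7=1:  p_7=1·681+470=1151,  q_7=1·71+49=120
→ (1151, 120).  Check: 1151²=1324801, 92·120²=1324800, difference 1.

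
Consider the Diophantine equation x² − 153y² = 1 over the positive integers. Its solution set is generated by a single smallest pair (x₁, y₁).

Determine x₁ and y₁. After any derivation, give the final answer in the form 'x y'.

2177 176

√153 → a₀=12, period (2,1,2,2,2,1,2,24); ℓ=8 even so k=7
k=0  a_k=12  p_k/q_k = 12/1
k=1  a_k=2  p_k/q_k = 25/2
…
k=3  a_k=2  p_k/q_k = 99/8
k=4  a_k=2  p_k/q_k = 235/19
k=5  a_k=2  p_k/q_k = 569/46
k=6  a_k=1  p_k/q_k = 804/65
k=7  a_k=2  p_k/q_k = 2177/176
fundamental: x₁=2177, y₁=176  (since 4739329 − 153·30976 = 1)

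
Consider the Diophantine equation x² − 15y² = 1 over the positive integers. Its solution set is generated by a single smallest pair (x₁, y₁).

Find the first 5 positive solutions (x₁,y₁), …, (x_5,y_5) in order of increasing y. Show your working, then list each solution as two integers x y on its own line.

√15 = [3; 1,6, …], period ℓ=2 (even) → k=1
a_0=3:  p_0=3·1+0=3,  q_0=3·0+1=1
a_1=1:  p_1=1·3+1=4,  q_1=1·1+0=1
(x₁, y₁) = (4, 1);  4² − 15·1² = 1 ✓
(x_2, y_2) = (4·4 + 15·1·1, 4·1 + 1·4) = (31, 8)
(x_3, y_3) = (4·31 + 15·1·8, 4·8 + 1·31) = (244, 63)
(x_4, y_4) = (4·244 + 15·1·63, 4·63 + 1·244) = (1921, 496)
(x_5, y_5) = (4·1921 + 15·1·496, 4·496 + 1·1921) = (15124, 3905)

4 1
31 8
244 63
1921 496
15124 3905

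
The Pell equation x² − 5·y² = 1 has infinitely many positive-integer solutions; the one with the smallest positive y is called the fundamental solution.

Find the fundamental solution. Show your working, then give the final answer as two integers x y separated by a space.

9 4

√5 → a₀=2, period (4); ℓ=1 odd so k=1
k=0  a_k=2  p_k/q_k = 2/1
k=1  a_k=4  p_k/q_k = 9/4
fundamental: x₁=9, y₁=4  (since 81 − 5·16 = 1)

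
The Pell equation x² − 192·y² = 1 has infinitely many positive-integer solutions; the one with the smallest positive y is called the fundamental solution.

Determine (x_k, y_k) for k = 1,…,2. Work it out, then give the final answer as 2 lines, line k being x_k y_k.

√192 → a₀=13, period (1,5,1,26); ℓ=4 even so k=3
i=0: a=13 ⇒ p=13, q=1
…
i=2: a=5 ⇒ p=83, q=6
i=3: a=1 ⇒ p=97, q=7
fundamental: x₁=97, y₁=7  (since 9409 − 192·49 = 1)
(97+7√192)^2 = 18817 + 1358√192

97 7
18817 1358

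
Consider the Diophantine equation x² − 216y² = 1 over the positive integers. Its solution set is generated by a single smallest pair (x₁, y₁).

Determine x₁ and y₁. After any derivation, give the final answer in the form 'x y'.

√216 → a₀=14, period (1,2,3,2,1,28); ℓ=6 even so k=5
k=0  a_k=14  p_k/q_k = 14/1
k=1  a_k=1  p_k/q_k = 15/1
k=2  a_k=2  p_k/q_k = 44/3
k=3  a_k=3  p_k/q_k = 147/10
k=4  a_k=2  p_k/q_k = 338/23
k=5  a_k=1  p_k/q_k = 485/33
(x₁, y₁) = (485, 33);  485² − 216·33² = 1 ✓

485 33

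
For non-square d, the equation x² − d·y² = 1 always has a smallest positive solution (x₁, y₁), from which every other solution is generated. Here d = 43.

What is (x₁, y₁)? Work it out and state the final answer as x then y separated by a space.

3482 531

√43 = [6; 1,1,3,1,5,1,3,1,1,12, …], period ℓ=10 (even) → k=9
step 0: (6, 1)  from 6·(1,0) + (0,1)
…
step 8: (1941, 296)  from 1·(1541,235) + (400,61)
step 9: (3482, 531)  from 1·(1941,296) + (1541,235)
(x₁, y₁) = (3482, 531);  3482² − 43·531² = 1 ✓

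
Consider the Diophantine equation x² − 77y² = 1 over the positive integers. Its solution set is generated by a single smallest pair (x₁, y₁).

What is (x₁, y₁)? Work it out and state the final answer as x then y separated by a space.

351 40

[8; 1,3,2,3,1,16] for √77; ℓ=6 ⇒ convergent index 5
i=0: a=8 ⇒ p=8, q=1
i=1: a=1 ⇒ p=9, q=1
i=2: a=3 ⇒ p=35, q=4
…
i=4: a=3 ⇒ p=272, q=31
i=5: a=1 ⇒ p=351, q=40
fundamental: x₁=351, y₁=40  (since 123201 − 77·1600 = 1)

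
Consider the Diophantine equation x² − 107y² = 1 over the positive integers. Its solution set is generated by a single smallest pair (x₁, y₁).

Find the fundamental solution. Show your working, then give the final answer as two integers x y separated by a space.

962 93

d=107: √d = [10; 2,1,9,1,2,20] (ℓ=6, even), read p_5/q_5
step 0: (10, 1)  from 10·(1,0) + (0,1)
…
step 3: (300, 29)  from 9·(31,3) + (21,2)
step 4: (331, 32)  from 1·(300,29) + (31,3)
step 5: (962, 93)  from 2·(331,32) + (300,29)
fundamental: x₁=962, y₁=93  (since 925444 − 107·8649 = 1)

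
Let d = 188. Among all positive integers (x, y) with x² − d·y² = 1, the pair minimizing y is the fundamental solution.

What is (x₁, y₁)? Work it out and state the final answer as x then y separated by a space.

4607 336

√188 = [13; 1,2,2,6,2,2,1,26, …], period ℓ=8 (even) → k=7
a_0=13:  p_0=13·1+0=13,  q_0=13·0+1=1
a_1=1:  p_1=1·13+1=14,  q_1=1·1+0=1
a_2=2:  p_2=2·14+13=41,  q_2=2·1+1=3
…
a_4=6:  p_4=6·96+41=617,  q_4=6·7+3=45
a_5=2:  p_5=2·617+96=1330,  q_5=2·45+7=97
a_6=2:  p_6=2·1330+617=3277,  q_6=2·97+45=239
a_7=1:  p_7=1·3277+1330=4607,  q_7=1·239+97=336
→ (4607, 336).  Check: 4607²=21224449, 188·336²=21224448, difference 1.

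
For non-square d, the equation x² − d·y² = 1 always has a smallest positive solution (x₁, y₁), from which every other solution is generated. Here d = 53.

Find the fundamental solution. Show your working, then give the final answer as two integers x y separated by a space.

66249 9100

√53 → a₀=7, period (3,1,1,3,14); ℓ=5 odd so k=9
a_0=7:  p_0=7·1+0=7,  q_0=7·0+1=1
a_1=3:  p_1=3·7+1=22,  q_1=3·1+0=3
…
a_3=1:  p_3=1·29+22=51,  q_3=1·4+3=7
a_4=3:  p_4=3·51+29=182,  q_4=3·7+4=25
a_5=14:  p_5=14·182+51=2599,  q_5=14·25+7=357
a_6=3:  p_6=3·2599+182=7979,  q_6=3·357+25=1096
…
a_8=1:  p_8=1·10578+7979=18557,  q_8=1·1453+1096=2549
a_9=3:  p_9=3·18557+10578=66249,  q_9=3·2549+1453=9100
(x₁, y₁) = (66249, 9100);  66249² − 53·9100² = 1 ✓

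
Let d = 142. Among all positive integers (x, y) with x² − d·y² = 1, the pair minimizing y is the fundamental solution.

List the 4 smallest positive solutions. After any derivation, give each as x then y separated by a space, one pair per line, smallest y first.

143 12
40897 3432
11696399 981540
3345129217 280717008

√142 → a₀=11, period (1,10,1,22); ℓ=4 even so k=3
k=0  a_k=11  p_k/q_k = 11/1
…
k=2  a_k=10  p_k/q_k = 131/11
k=3  a_k=1  p_k/q_k = 143/12
(x₁, y₁) = (143, 12);  143² − 142·12² = 1 ✓
(143+12√142)^2 = 40897 + 3432√142
(143+12√142)^3 = 11696399 + 981540√142
(143+12√142)^4 = 3345129217 + 280717008√142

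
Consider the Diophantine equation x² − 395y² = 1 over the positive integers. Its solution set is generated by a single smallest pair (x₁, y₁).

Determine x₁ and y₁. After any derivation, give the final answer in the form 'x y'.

d=395: √d = [19; 1,6,1,38] (ℓ=4, even), read p_3/q_3
step 0: (19, 1)  from 19·(1,0) + (0,1)
…
step 2: (139, 7)  from 6·(20,1) + (19,1)
step 3: (159, 8)  from 1·(139,7) + (20,1)
fundamental: x₁=159, y₁=8  (since 25281 − 395·64 = 1)

159 8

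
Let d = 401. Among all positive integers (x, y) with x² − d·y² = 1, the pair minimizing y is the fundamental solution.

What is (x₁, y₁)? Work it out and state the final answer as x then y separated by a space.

801 40

√401 → a₀=20, period (40); ℓ=1 odd so k=1
k=0  a_k=20  p_k/q_k = 20/1
k=1  a_k=40  p_k/q_k = 801/40
→ (801, 40).  Check: 801²=641601, 401·40²=641600, difference 1.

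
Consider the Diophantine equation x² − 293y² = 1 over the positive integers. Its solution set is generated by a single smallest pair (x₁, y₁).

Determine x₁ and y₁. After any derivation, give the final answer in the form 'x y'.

[17; 8,1,1,8,34] for √293; ℓ=5 ⇒ convergent index 9
step 0: (17, 1)  from 17·(1,0) + (0,1)
…
step 5: (84679, 4947)  from 34·(2482,145) + (291,17)
…
step 7: (764593, 44668)  from 1·(679914,39721) + (84679,4947)
step 8: (1444507, 84389)  from 1·(764593,44668) + (679914,39721)
step 9: (12320649, 719780)  from 8·(1444507,84389) + (764593,44668)
→ (12320649, 719780).  Check: 12320649²=151798391781201, 293·719780²=151798391781200, difference 1.

12320649 719780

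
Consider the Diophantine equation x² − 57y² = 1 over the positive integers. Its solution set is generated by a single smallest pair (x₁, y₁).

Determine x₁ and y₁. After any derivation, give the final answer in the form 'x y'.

151 20

√57 = [7; 1,1,4,1,1,14, …], period ℓ=6 (even) → k=5
step 0: (7, 1)  from 7·(1,0) + (0,1)
step 1: (8, 1)  from 1·(7,1) + (1,0)
…
step 3: (68, 9)  from 4·(15,2) + (8,1)
step 4: (83, 11)  from 1·(68,9) + (15,2)
step 5: (151, 20)  from 1·(83,11) + (68,9)
→ (151, 20).  Check: 151²=22801, 57·20²=22800, difference 1.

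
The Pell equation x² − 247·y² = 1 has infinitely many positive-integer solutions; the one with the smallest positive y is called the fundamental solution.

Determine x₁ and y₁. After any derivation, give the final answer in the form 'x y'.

d=247: √d = [15; 1,2,1,1,9,1,9,1,1,2,1,30] (ℓ=12, even), read p_11/q_11
a_0=15:  p_0=15·1+0=15,  q_0=15·0+1=1
a_1=1:  p_1=1·15+1=16,  q_1=1·1+0=1
a_2=2:  p_2=2·16+15=47,  q_2=2·1+1=3
…
a_4=1:  p_4=1·63+47=110,  q_4=1·4+3=7
a_5=9:  p_5=9·110+63=1053,  q_5=9·7+4=67
a_6=1:  p_6=1·1053+110=1163,  q_6=1·67+7=74
a_7=9:  p_7=9·1163+1053=11520,  q_7=9·74+67=733
…
a_9=1:  p_9=1·12683+11520=24203,  q_9=1·807+733=1540
a_10=2:  p_10=2·24203+12683=61089,  q_10=2·1540+807=3887
a_11=1:  p_11=1·61089+24203=85292,  q_11=1·3887+1540=5427
(x₁, y₁) = (85292, 5427);  85292² − 247·5427² = 1 ✓

85292 5427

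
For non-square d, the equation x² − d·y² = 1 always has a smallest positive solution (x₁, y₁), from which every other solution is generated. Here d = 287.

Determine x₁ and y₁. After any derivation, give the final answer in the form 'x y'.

288 17

d=287: √d = [16; 1,15,1,32] (ℓ=4, even), read p_3/q_3
step 0: (16, 1)  from 16·(1,0) + (0,1)
…
step 2: (271, 16)  from 15·(17,1) + (16,1)
step 3: (288, 17)  from 1·(271,16) + (17,1)
(x₁, y₁) = (288, 17);  288² − 287·17² = 1 ✓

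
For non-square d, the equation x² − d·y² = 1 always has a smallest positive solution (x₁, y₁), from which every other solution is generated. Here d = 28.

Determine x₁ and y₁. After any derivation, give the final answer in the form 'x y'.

[5; 3,2,3,10] for √28; ℓ=4 ⇒ convergent index 3
a_0=5:  p_0=5·1+0=5,  q_0=5·0+1=1
…
a_2=2:  p_2=2·16+5=37,  q_2=2·3+1=7
a_3=3:  p_3=3·37+16=127,  q_3=3·7+3=24
(x₁, y₁) = (127, 24);  127² − 28·24² = 1 ✓

127 24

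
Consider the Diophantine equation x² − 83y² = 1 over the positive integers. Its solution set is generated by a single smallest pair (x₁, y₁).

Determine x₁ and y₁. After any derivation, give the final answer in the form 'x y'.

82 9

√83 = [9; 9,18, …], period ℓ=2 (even) → k=1
i=0: a=9 ⇒ p=9, q=1
i=1: a=9 ⇒ p=82, q=9
→ (82, 9).  Check: 82²=6724, 83·9²=6723, difference 1.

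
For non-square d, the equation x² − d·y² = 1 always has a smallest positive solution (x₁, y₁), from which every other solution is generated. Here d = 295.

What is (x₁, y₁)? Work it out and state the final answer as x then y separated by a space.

2024999 117900

[17; 5,1,2,3,2,6,2,3,2,1,5,34] for √295; ℓ=12 ⇒ convergent index 11
step 0: (17, 1)  from 17·(1,0) + (0,1)
step 1: (86, 5)  from 5·(17,1) + (1,0)
step 2: (103, 6)  from 1·(86,5) + (17,1)
step 3: (292, 17)  from 2·(103,6) + (86,5)
step 4: (979, 57)  from 3·(292,17) + (103,6)
step 5: (2250, 131)  from 2·(979,57) + (292,17)
step 6: (14479, 843)  from 6·(2250,131) + (979,57)
…
step 9: (247414, 14405)  from 2·(108103,6294) + (31208,1817)
step 10: (355517, 20699)  from 1·(247414,14405) + (108103,6294)
step 11: (2024999, 117900)  from 5·(355517,20699) + (247414,14405)
→ (2024999, 117900).  Check: 2024999²=4100620950001, 295·117900²=4100620950000, difference 1.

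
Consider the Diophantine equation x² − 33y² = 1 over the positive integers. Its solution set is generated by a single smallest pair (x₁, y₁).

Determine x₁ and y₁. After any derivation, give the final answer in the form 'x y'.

23 4

√33 = [5; 1,2,1,10, …], period ℓ=4 (even) → k=3
k=0  a_k=5  p_k/q_k = 5/1
…
k=2  a_k=2  p_k/q_k = 17/3
k=3  a_k=1  p_k/q_k = 23/4
→ (23, 4).  Check: 23²=529, 33·4²=528, difference 1.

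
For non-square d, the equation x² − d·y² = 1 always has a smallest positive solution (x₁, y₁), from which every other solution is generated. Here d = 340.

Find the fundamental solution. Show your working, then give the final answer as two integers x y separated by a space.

285769 15498

√340 = [18; 2,3,1,1,1,…,3,2,36, …], period ℓ=14 (even) → k=13
a_0=18:  p_0=18·1+0=18,  q_0=18·0+1=1
a_1=2:  p_1=2·18+1=37,  q_1=2·1+0=2
a_2=3:  p_2=3·37+18=129,  q_2=3·2+1=7
a_3=1:  p_3=1·129+37=166,  q_3=1·7+2=9
a_4=1:  p_4=1·166+129=295,  q_4=1·9+7=16
a_5=1:  p_5=1·295+166=461,  q_5=1·16+9=25
a_6=1:  p_6=1·461+295=756,  q_6=1·25+16=41
…
a_8=1:  p_8=1·6509+756=7265,  q_8=1·353+41=394
a_9=1:  p_9=1·7265+6509=13774,  q_9=1·394+353=747
…
a_11=1:  p_11=1·21039+13774=34813,  q_11=1·1141+747=1888
a_12=3:  p_12=3·34813+21039=125478,  q_12=3·1888+1141=6805
a_13=2:  p_13=2·125478+34813=285769,  q_13=2·6805+1888=15498
fundamental: x₁=285769, y₁=15498  (since 81663921361 − 340·240188004 = 1)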